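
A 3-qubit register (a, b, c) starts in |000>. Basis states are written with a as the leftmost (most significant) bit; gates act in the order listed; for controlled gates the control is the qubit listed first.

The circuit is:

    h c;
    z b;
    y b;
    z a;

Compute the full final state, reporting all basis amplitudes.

The final amplitudes are sqrt(2)*I/2 on |010>, sqrt(2)*I/2 on |011>, and 0 on every other basis state.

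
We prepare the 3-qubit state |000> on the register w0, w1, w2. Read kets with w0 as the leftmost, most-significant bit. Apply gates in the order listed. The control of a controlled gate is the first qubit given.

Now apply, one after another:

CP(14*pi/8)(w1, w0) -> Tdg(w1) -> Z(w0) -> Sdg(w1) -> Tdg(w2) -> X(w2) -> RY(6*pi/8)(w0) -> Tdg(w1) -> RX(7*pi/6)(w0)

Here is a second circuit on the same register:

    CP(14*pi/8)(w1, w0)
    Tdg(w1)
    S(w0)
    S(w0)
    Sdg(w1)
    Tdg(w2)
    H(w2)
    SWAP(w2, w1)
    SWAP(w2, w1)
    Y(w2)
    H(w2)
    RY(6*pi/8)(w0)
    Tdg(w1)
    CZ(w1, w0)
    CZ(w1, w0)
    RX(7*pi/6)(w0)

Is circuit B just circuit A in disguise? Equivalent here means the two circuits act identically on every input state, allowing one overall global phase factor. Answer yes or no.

No — the two circuits implement different unitaries, even allowing a global phase.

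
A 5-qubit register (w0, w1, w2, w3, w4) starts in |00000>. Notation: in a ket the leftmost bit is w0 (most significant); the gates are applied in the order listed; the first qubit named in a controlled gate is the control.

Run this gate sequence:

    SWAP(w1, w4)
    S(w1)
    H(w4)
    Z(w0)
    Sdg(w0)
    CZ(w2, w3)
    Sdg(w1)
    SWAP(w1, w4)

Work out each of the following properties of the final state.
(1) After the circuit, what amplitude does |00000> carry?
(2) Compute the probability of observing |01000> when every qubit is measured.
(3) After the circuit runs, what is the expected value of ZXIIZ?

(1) |00000> carries amplitude sqrt(2)/2 in the final state.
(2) Outcome |01000> occurs with probability 1/2.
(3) The expectation value of ZXIIZ is 1.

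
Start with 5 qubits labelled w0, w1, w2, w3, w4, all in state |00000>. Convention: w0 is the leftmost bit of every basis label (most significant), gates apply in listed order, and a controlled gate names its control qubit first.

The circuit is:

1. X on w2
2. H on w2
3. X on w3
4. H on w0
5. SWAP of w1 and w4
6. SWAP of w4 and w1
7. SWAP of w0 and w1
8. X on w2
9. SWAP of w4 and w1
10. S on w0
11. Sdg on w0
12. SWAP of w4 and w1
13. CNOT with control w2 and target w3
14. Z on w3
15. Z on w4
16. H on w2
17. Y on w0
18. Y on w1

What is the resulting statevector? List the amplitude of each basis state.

After the circuit, the state carries amplitude sqrt(2)/4 on |10000>, sqrt(2)/4 on |10010>, -sqrt(2)/4 on |10100>, sqrt(2)/4 on |10110>, -sqrt(2)/4 on |11000>, -sqrt(2)/4 on |11010>, sqrt(2)/4 on |11100>, -sqrt(2)/4 on |11110>, and 0 on every other basis state.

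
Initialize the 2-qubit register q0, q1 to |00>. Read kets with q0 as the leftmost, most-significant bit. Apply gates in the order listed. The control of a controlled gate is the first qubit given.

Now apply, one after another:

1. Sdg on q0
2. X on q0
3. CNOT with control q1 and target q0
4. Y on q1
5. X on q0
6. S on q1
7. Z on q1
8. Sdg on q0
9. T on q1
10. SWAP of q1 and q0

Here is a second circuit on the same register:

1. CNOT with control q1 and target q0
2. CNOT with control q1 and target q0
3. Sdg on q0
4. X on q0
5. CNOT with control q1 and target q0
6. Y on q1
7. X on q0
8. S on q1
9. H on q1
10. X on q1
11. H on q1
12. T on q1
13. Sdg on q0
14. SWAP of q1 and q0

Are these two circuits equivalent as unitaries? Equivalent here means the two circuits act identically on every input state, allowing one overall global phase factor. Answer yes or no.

Yes — the two circuits implement the same unitary up to a global phase.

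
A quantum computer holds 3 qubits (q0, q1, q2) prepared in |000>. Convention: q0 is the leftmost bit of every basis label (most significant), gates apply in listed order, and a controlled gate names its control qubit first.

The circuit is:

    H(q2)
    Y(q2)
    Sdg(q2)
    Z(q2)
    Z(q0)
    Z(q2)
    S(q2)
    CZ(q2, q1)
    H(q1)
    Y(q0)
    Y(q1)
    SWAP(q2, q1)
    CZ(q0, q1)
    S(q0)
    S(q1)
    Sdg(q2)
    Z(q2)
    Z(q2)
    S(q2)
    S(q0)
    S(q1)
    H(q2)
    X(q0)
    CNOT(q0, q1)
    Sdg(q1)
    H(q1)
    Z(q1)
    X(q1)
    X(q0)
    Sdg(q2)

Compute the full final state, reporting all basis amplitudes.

The final amplitudes are -1/2 + I/2 on |101>, 1/2 + I/2 on |111>, and 0 on every other basis state. Key observation: the block from step 16 through step 19 cancels to the identity and can be dropped.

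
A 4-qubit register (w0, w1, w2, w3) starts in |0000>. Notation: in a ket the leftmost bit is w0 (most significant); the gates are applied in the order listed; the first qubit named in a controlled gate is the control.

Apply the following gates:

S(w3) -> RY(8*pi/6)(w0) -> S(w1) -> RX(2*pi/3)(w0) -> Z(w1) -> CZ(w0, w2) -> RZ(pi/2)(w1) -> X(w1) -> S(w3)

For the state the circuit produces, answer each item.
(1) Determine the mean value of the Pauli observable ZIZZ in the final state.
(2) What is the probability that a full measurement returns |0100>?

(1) The observable ZIZZ averages to 1/4.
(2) A full measurement returns |0100> with probability 5/8.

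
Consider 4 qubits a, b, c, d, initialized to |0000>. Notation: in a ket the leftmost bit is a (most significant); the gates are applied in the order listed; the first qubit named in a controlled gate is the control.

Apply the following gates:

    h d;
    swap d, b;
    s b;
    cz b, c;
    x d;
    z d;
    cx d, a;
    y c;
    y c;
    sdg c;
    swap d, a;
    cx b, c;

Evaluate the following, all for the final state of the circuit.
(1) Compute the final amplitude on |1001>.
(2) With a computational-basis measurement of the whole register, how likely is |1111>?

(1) The final state's coefficient on |1001> equals -sqrt(2)/2.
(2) The probability of measuring |1111> is 1/2.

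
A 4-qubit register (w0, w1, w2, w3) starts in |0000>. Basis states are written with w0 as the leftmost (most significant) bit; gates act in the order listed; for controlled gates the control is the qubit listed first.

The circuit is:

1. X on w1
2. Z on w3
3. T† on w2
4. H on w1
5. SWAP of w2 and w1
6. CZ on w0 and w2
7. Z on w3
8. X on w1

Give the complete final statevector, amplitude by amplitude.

After the circuit, the state carries amplitude sqrt(2)/2 on |0100>, -sqrt(2)/2 on |0110>, and 0 on every other basis state.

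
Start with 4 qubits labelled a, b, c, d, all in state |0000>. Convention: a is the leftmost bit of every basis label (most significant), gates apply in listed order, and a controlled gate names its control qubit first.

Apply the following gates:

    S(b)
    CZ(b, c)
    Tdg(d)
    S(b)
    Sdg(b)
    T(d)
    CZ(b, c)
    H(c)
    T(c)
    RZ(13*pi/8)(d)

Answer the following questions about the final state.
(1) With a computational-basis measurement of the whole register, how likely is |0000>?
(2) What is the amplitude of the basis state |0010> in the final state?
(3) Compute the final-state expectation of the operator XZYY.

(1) Outcome |0000> occurs with probability 1/2. Key observation: steps 2-7 multiply out to the identity, so the circuit reduces to the remaining gates.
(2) The final state's coefficient on |0010> equals -sqrt(2)*exp(7*I*pi/16)/2.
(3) In the final state, XZYY has expectation 0.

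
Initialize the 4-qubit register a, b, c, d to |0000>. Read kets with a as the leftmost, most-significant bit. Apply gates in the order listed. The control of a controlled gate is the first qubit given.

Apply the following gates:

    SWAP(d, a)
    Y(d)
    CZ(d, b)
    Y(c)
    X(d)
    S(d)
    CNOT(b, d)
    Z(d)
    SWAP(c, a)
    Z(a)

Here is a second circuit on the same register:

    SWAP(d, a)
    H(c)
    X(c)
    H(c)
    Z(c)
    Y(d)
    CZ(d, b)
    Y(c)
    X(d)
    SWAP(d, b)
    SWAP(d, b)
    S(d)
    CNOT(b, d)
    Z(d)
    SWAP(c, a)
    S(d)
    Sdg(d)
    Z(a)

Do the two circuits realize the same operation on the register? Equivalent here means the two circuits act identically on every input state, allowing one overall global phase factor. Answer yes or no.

Yes: on every input state the two circuits agree up to one overall phase factor.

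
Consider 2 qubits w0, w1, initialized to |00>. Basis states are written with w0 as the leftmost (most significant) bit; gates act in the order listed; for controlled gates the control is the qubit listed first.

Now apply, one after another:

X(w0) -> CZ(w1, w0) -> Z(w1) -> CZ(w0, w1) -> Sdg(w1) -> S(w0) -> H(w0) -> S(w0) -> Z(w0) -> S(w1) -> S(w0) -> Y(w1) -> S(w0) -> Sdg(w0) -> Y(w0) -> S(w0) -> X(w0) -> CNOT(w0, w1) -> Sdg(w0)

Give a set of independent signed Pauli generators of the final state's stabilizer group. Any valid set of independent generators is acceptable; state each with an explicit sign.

The stabilizer group can be generated by -XX, -ZZ, among other valid generating sets.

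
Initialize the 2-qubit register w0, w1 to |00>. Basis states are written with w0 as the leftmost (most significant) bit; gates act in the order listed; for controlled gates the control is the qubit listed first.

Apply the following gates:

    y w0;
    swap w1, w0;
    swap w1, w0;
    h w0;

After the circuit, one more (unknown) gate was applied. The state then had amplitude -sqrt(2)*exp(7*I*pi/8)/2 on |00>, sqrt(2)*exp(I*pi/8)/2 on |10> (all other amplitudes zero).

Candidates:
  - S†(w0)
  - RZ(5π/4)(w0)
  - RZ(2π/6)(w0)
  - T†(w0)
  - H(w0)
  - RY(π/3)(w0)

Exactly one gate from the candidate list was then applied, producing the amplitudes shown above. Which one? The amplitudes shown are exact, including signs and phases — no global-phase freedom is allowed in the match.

It was RZ(5π/4)(w0) that produced the state shown. Key observation: the block from step 2 through step 3 cancels to the identity and can be dropped.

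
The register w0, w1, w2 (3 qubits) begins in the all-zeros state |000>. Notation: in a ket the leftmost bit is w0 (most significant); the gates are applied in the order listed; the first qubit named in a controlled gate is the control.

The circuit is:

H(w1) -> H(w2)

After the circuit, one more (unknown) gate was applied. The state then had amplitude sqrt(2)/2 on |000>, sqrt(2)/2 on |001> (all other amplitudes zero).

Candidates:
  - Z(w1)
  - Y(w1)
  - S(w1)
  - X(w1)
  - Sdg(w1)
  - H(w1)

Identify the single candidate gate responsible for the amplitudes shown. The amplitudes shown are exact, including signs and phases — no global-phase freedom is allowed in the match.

The applied gate was H(w1).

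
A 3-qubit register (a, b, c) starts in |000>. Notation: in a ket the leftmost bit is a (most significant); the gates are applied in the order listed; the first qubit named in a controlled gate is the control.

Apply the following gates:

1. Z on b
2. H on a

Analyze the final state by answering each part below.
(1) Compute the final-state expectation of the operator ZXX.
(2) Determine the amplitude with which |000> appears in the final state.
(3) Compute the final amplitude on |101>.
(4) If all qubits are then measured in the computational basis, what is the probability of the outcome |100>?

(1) In the final state, ZXX has expectation 0.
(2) |000> carries amplitude sqrt(2)/2 in the final state.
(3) The final state's coefficient on |101> equals 0.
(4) Outcome |100> occurs with probability 1/2.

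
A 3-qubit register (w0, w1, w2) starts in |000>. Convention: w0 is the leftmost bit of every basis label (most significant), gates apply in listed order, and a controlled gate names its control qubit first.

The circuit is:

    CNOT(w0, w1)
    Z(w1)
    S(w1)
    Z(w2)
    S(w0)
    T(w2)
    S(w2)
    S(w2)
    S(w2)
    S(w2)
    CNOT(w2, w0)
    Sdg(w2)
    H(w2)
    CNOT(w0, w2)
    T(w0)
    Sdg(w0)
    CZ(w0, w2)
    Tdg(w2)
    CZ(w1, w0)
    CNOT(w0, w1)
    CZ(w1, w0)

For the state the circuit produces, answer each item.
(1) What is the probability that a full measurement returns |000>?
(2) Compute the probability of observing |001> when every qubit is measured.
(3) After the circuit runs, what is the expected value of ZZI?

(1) A full measurement returns |000> with probability 1/2. Key observation: the block from step 7 through step 10 cancels to the identity and can be dropped.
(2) A full measurement returns |001> with probability 1/2.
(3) In the final state, ZZI has expectation 1.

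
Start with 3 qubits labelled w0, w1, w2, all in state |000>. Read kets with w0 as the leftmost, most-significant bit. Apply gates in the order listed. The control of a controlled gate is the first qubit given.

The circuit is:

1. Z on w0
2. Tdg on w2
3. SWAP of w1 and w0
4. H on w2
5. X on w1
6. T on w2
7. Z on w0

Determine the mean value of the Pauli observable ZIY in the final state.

The observable ZIY averages to sqrt(2)/2.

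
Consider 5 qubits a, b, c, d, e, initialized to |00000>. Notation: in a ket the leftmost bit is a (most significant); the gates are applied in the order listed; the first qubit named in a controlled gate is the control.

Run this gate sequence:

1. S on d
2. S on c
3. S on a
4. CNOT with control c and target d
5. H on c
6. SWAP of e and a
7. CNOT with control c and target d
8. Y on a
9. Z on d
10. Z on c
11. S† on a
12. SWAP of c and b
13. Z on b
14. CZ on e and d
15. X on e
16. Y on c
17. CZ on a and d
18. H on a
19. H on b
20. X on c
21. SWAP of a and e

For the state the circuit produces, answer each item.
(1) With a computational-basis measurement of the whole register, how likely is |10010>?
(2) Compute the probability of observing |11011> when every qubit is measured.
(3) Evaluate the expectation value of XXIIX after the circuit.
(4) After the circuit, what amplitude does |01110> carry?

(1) The probability of measuring |10010> is 1/8.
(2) The probability of measuring |11011> is 1/8.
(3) The observable XXIIX averages to 0.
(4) The amplitude on |01110> is 0.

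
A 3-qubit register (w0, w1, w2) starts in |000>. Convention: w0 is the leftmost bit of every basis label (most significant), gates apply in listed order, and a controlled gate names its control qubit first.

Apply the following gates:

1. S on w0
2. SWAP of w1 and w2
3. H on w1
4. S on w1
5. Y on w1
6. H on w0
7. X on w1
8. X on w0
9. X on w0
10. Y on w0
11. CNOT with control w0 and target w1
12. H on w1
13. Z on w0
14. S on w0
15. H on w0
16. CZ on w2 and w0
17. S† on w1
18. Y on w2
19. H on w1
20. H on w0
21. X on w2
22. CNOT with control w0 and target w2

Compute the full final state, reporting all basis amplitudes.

The resulting statevector has amplitude 1/2 + I/2 on |000>, -1/2 + I/2 on |111>, and 0 on every other basis state.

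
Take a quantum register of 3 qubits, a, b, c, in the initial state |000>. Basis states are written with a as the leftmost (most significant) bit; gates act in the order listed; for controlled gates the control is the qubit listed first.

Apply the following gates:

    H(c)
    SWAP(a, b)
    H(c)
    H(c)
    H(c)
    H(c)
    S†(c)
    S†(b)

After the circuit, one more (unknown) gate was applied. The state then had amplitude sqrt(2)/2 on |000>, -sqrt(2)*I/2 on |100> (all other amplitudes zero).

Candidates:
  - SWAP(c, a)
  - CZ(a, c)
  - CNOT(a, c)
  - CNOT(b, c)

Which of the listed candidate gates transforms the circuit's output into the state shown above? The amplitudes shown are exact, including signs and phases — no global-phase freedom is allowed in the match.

The applied gate was SWAP(c, a). Key observation: the block from step 3 through step 6 cancels to the identity and can be dropped.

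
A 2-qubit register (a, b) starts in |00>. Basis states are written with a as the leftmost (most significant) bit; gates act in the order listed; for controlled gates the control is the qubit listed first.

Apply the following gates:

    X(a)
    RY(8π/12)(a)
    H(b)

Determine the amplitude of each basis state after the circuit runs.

The resulting statevector has amplitude -sqrt(6)/4 on |00>, -sqrt(6)/4 on |01>, sqrt(2)/4 on |10>, sqrt(2)/4 on |11>.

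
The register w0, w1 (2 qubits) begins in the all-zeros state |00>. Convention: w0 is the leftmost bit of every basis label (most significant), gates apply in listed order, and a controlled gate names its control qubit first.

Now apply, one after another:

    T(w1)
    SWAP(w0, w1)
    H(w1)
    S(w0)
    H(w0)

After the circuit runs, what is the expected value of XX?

The observable XX averages to 1.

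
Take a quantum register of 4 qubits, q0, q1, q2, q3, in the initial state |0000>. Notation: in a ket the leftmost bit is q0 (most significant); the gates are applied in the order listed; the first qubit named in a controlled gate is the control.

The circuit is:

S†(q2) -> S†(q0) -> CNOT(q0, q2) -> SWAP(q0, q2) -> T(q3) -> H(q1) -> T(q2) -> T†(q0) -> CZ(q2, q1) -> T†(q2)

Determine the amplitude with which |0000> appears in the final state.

|0000> carries amplitude sqrt(2)/2 in the final state.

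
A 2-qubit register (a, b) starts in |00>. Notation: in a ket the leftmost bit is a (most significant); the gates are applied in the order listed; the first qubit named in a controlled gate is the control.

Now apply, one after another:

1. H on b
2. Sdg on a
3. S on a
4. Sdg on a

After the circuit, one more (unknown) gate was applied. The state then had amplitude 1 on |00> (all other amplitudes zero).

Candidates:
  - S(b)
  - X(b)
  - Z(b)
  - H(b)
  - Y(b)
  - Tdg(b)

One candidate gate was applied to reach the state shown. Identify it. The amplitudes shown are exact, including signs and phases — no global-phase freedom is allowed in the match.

The unique candidate consistent with the amplitudes is H(b). Key observation: steps 3-4 multiply out to the identity, so the circuit reduces to the remaining gates.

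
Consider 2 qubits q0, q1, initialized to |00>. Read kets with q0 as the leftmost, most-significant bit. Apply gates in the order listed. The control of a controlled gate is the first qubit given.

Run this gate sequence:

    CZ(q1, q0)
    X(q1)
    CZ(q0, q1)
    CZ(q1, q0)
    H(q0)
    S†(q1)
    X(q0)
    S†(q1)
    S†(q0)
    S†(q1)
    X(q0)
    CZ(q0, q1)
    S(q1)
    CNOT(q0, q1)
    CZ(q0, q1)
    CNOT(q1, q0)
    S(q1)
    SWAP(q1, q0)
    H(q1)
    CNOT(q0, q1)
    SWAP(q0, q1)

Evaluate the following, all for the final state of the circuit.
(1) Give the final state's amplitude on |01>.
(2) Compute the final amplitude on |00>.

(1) |01> carries amplitude 1/2 in the final state.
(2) The amplitude on |00> is 1/2.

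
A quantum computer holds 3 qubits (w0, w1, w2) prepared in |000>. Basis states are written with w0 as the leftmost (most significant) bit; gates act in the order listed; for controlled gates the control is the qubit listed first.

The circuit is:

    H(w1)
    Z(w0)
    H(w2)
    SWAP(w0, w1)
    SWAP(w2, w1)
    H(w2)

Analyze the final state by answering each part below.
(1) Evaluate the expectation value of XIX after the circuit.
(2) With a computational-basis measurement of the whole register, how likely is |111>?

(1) In the final state, XIX has expectation 1.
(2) Outcome |111> occurs with probability 1/8.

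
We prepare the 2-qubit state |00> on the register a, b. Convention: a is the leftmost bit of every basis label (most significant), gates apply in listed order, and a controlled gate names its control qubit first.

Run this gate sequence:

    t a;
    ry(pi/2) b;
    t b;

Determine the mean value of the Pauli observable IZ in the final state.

In the final state, IZ has expectation 0.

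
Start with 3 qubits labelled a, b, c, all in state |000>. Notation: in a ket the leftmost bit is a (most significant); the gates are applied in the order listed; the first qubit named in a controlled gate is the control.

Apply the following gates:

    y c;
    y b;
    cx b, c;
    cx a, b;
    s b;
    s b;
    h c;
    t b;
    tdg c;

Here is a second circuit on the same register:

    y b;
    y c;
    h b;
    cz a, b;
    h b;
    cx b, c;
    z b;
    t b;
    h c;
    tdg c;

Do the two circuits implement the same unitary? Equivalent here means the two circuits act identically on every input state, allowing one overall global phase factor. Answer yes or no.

No, they are not equivalent — no single phase factor reconciles the two unitaries.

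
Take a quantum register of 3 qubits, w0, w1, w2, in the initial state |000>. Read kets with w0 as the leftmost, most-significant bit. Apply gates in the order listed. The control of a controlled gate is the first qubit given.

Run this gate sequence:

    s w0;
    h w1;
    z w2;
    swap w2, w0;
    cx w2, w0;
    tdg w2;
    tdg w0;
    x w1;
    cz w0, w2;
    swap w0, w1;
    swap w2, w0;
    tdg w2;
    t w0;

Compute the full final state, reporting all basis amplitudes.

After the circuit, the state carries amplitude sqrt(2)/2 on |000>, -sqrt(2)*exp(3*I*pi/4)/2 on |001>, and 0 on every other basis state.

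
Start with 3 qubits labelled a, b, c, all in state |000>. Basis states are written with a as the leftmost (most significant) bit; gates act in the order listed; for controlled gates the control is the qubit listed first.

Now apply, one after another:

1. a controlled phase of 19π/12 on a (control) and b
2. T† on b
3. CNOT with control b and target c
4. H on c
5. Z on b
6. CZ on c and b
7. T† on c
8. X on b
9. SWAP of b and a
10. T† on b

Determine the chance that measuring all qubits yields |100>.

Outcome |100> occurs with probability 1/2.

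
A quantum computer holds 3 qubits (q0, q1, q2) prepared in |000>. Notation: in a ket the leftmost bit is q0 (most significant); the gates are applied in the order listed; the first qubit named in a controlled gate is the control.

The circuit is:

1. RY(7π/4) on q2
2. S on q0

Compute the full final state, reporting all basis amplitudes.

After the circuit, the state carries amplitude -sqrt(sqrt(2) + 2)/2 on |000>, sqrt(2 - sqrt(2))/2 on |001>, and 0 on every other basis state.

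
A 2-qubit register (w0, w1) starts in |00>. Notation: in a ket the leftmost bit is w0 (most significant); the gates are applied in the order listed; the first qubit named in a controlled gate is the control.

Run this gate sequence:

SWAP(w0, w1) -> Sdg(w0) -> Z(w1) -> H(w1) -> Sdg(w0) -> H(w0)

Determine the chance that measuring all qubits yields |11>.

The probability of measuring |11> is 1/4.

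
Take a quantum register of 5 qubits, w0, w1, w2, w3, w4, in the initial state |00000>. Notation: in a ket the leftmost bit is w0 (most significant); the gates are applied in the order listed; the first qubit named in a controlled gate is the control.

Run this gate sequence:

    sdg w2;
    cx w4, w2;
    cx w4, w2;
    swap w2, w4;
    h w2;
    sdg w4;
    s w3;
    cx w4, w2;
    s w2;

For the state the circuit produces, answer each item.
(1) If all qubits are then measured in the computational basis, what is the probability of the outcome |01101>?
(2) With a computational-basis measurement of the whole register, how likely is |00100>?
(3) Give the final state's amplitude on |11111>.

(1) A full measurement returns |01101> with probability 0.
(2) The probability of measuring |00100> is 1/2.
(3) |11111> carries amplitude 0 in the final state.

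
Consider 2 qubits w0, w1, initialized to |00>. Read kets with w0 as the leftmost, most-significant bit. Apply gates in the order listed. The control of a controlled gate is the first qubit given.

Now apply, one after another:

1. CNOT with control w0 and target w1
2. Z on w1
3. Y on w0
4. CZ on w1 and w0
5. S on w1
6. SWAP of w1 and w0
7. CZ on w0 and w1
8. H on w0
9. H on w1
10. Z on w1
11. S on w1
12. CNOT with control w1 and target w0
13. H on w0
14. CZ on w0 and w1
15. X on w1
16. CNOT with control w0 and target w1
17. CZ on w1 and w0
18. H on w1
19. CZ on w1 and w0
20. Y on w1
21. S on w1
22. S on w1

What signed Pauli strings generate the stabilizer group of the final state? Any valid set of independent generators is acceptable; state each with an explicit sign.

The stabilizer group can be generated by -IY, +ZI, among other valid generating sets.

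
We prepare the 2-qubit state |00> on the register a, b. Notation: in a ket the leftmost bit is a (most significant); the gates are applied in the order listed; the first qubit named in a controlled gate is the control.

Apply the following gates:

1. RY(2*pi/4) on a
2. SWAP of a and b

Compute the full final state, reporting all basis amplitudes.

After the circuit, the state carries amplitude sqrt(2)/2 on |00>, sqrt(2)/2 on |01>, 0 on |10>, 0 on |11>.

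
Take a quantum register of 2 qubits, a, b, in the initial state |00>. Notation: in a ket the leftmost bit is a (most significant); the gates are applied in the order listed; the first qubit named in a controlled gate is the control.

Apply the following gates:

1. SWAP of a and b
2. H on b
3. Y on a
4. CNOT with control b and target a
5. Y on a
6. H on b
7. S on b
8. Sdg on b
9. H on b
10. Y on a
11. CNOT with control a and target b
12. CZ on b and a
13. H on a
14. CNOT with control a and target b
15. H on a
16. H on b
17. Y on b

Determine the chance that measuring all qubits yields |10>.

Outcome |10> occurs with probability 1/4. Key observation: the block from step 5 through step 10 cancels to the identity and can be dropped.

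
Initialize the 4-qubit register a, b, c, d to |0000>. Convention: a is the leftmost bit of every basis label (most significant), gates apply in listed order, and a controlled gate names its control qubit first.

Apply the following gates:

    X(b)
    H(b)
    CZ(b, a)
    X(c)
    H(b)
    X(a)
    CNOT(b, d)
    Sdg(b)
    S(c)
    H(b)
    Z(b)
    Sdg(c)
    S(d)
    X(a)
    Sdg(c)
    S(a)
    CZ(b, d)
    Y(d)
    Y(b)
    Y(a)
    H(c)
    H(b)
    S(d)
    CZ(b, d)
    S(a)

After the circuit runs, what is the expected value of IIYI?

In the final state, IIYI has expectation 0.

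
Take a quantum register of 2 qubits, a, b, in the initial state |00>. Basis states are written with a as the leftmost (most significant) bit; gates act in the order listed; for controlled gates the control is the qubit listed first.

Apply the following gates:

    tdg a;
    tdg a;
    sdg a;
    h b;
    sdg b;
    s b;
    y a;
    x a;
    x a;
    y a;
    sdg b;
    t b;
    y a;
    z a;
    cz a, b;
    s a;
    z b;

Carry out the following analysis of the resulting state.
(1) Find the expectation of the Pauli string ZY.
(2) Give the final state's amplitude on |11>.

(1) The expectation value of ZY is sqrt(2)/2. Key observation: gates 6-11 undo each other exactly, leaving only the rest of the circuit to track.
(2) The final state's coefficient on |11> equals -sqrt(2)*exp(3*I*pi/4)/2.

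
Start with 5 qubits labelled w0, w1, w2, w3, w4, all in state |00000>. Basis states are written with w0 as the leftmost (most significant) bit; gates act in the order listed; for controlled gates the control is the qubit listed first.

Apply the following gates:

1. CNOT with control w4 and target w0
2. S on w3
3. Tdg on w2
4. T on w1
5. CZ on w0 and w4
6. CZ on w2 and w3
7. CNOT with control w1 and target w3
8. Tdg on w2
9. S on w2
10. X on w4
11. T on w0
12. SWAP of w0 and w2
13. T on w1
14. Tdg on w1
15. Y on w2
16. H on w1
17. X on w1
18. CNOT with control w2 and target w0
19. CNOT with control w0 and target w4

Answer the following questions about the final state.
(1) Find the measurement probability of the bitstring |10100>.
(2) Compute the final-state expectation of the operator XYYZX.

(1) Outcome |10100> occurs with probability 1/2.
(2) In the final state, XYYZX has expectation 0.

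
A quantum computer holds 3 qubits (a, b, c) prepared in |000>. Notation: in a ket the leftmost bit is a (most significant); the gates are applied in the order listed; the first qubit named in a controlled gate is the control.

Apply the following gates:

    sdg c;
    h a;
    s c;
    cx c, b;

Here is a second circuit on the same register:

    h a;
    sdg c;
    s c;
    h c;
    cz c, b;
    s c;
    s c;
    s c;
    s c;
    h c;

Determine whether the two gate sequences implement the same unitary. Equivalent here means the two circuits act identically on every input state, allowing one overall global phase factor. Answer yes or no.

No, they are not equivalent — no single phase factor reconciles the two unitaries.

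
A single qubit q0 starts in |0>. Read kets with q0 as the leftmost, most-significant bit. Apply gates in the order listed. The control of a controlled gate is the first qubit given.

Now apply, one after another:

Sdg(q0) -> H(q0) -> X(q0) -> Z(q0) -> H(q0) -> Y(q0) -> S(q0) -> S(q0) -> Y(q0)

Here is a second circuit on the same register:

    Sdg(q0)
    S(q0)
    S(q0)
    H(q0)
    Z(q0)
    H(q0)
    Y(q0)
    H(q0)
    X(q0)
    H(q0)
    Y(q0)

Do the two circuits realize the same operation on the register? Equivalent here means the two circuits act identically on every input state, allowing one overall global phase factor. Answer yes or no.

Yes, they are equivalent — the unitaries differ by at most a global phase.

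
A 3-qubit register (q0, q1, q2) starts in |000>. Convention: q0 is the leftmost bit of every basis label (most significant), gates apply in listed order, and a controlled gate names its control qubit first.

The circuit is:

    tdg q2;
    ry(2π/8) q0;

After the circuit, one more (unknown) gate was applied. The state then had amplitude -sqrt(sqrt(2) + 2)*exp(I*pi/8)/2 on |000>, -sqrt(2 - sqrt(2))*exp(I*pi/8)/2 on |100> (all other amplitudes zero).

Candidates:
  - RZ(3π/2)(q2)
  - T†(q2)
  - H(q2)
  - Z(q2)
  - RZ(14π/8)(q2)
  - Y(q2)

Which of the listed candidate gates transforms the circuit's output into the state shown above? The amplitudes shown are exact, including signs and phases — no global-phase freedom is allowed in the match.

It was RZ(14π/8)(q2) that produced the state shown.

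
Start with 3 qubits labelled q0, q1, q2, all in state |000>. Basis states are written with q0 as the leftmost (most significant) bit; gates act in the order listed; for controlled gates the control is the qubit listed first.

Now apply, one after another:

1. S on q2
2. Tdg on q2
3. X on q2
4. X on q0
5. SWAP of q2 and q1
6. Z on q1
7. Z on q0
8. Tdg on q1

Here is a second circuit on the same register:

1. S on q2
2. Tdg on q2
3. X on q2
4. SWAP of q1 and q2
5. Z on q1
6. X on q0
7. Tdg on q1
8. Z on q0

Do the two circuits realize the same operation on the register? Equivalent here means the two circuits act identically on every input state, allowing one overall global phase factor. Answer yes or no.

Yes: on every input state the two circuits agree up to one overall phase factor.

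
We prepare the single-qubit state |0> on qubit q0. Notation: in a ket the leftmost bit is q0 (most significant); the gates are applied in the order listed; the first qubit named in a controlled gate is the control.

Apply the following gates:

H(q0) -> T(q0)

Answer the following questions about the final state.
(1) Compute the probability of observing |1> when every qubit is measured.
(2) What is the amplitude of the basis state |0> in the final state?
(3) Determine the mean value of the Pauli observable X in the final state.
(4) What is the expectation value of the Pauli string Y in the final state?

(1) The probability of measuring |1> is 1/2.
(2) The final state's coefficient on |0> equals sqrt(2)/2.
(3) The expectation value of X is sqrt(2)/2.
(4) The expectation value of Y is sqrt(2)/2.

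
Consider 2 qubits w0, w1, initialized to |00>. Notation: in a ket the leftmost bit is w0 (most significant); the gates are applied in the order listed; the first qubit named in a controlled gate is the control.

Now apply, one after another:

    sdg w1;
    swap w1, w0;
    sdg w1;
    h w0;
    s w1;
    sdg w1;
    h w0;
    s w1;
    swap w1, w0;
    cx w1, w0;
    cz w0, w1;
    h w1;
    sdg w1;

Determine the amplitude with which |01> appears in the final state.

The final state's coefficient on |01> equals -sqrt(2)*I/2. Key observation: gates 2-9 undo each other exactly, leaving only the rest of the circuit to track.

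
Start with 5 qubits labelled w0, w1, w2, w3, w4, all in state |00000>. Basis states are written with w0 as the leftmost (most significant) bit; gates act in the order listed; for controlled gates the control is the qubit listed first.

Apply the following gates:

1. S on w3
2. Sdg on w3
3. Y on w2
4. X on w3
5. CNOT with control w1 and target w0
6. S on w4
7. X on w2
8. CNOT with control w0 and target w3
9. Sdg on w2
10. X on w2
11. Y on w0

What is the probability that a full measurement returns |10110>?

A full measurement returns |10110> with probability 1. Key observation: the block from step 1 through step 2 cancels to the identity and can be dropped.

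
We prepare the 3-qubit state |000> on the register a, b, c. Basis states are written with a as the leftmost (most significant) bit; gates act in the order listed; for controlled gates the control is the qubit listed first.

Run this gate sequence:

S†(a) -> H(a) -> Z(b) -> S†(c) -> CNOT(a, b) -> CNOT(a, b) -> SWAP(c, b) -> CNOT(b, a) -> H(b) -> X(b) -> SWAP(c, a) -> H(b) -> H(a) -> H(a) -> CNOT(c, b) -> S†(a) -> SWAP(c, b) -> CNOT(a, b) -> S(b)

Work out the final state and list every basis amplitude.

The resulting statevector has amplitude sqrt(2)/2 on |000>, sqrt(2)*I/2 on |011>, and 0 on every other basis state. Key observation: steps 5-6 multiply out to the identity, so the circuit reduces to the remaining gates.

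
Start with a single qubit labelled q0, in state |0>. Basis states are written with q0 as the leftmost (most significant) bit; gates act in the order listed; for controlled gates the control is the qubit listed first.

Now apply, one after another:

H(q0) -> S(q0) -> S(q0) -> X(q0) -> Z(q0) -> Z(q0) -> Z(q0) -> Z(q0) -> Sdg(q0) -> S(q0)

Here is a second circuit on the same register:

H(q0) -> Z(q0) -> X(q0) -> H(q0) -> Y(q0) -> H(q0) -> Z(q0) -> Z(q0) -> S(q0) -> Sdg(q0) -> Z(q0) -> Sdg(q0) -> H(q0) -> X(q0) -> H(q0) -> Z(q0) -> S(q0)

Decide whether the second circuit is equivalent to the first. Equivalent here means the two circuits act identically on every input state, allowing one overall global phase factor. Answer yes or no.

No: there is an input state on which the two circuits produce genuinely different outputs (not merely differing by a phase).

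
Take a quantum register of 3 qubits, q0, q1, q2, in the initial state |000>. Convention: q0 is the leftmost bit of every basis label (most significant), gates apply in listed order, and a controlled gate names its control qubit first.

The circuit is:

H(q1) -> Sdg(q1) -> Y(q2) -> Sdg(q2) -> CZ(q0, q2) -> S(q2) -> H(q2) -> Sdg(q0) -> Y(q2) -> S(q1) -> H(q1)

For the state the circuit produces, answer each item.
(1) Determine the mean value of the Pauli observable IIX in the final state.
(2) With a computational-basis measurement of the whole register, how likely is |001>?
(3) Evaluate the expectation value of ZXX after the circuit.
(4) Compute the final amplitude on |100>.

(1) The expectation value of IIX is 1.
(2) The probability of measuring |001> is 1/2.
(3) The expectation value of ZXX is 0.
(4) The amplitude on |100> is 0.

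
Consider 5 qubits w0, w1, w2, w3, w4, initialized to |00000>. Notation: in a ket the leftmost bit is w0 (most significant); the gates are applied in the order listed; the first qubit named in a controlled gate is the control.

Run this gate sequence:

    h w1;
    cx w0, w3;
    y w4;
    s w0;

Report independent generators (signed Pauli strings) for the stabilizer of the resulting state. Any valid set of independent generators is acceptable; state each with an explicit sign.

One valid set of independent stabilizer generators is +IXIII, +ZIIII, +IIZII, +IIIZI, -IIIIZ (any independent generating set of the same group is equally correct).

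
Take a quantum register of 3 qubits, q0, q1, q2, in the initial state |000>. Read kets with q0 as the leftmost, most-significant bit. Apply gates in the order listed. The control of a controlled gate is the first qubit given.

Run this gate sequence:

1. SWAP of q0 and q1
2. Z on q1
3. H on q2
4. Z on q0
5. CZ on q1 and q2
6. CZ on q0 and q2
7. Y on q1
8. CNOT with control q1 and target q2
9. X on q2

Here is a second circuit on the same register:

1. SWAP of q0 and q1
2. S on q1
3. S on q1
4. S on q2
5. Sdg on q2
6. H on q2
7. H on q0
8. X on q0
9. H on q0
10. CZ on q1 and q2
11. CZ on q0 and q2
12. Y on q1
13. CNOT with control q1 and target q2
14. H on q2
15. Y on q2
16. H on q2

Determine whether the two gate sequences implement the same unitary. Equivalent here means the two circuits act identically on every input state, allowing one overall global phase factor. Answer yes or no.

No — the two circuits implement different unitaries, even allowing a global phase.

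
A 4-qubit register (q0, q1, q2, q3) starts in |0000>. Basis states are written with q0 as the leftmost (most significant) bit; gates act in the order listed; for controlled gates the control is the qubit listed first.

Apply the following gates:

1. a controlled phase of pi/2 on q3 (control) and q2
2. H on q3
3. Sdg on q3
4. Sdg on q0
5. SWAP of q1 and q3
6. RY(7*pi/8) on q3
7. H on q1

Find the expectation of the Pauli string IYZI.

The expectation value of IYZI is 1.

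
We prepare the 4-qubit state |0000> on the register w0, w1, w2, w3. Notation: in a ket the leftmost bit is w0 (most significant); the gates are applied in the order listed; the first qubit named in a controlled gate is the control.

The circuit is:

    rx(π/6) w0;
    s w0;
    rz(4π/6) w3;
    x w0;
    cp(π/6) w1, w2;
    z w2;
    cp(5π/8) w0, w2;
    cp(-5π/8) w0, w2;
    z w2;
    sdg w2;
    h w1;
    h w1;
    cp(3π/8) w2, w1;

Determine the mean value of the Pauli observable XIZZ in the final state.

The expectation value of XIZZ is 1/2. Key observation: the block from step 6 through step 9 cancels to the identity and can be dropped.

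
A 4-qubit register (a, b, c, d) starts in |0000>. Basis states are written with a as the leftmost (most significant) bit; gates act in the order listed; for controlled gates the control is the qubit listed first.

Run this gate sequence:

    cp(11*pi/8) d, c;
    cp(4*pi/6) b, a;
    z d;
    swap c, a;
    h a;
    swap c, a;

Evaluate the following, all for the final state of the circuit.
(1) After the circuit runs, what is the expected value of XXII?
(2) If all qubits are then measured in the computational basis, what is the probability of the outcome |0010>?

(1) The expectation value of XXII is 0.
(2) A full measurement returns |0010> with probability 1/2.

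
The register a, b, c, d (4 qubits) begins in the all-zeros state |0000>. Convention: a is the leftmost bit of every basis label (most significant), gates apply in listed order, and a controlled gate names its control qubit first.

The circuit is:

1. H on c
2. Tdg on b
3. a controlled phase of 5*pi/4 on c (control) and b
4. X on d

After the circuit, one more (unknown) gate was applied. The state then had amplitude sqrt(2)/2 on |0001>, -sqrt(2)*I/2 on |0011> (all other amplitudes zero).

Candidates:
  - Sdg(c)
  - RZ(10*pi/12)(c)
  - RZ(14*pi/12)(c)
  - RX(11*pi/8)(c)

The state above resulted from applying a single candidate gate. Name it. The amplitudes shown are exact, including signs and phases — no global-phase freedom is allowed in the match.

It was Sdg(c) that produced the state shown.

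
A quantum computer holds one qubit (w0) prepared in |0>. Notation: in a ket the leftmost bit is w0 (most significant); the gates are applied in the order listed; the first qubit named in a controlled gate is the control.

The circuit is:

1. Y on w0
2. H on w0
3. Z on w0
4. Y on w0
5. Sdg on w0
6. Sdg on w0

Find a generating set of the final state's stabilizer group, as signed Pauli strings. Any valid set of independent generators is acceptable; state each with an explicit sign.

One valid set of independent stabilizer generators is +X (any independent generating set of the same group is equally correct).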